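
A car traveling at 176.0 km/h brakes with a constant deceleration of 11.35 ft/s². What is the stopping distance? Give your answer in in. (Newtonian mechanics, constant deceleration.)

v₀ = 176.0 km/h × 0.2777777777777778 = 48.8889 m/s
a = 11.35 ft/s² × 0.3048 = 3.45948 m/s²
d = v₀² / (2a) = 48.8889² / (2 × 3.45948) = 2390.12 / 6.91896 = 345.445 m
d = 345.445 m / 0.0254 = 13600 in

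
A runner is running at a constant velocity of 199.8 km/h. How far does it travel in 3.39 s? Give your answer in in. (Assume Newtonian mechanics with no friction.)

v = 199.8 km/h × 0.2777777777777778 = 55.5 m/s
d = v × t = 55.5 × 3.39 = 188.145 m
d = 188.145 m / 0.0254 = 7407 in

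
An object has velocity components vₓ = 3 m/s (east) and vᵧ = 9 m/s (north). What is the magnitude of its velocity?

|v| = √(vₓ² + vᵧ²) = √(3² + 9²) = √(90) = 9.49 m/s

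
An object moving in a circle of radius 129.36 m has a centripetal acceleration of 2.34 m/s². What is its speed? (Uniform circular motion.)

v = √(a_c × r) = √(2.34 × 129.36) = 17.4 m/s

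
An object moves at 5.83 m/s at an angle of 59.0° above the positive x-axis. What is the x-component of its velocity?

vₓ = v cos(θ) = 5.83 × cos(59.0°) = 3.0 m/s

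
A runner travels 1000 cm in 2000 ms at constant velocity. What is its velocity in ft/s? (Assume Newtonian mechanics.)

d = 1000 cm × 0.01 = 10.0 m
t = 2000 ms × 0.001 = 2.0 s
v = d / t = 10.0 / 2.0 = 5.0 m/s
v = 5.0 m/s / 0.3048 = 16.4 ft/s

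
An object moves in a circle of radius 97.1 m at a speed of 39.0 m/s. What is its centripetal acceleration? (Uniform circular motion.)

a_c = v²/r = 39.0²/97.1 = 1521.0/97.1 = 15.66 m/s²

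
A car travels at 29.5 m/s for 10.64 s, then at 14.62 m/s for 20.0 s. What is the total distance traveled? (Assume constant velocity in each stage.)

d₁ = v₁t₁ = 29.5 × 10.64 = 313.88 m
d₂ = v₂t₂ = 14.62 × 20.0 = 292.4 m
d_total = 313.88 + 292.4 = 606.28 m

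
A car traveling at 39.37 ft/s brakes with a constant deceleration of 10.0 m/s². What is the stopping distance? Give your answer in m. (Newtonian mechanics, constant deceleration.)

v₀ = 39.37 ft/s × 0.3048 = 12.0 m/s
d = v₀² / (2a) = 12.0² / (2 × 10.0) = 144.0 / 20.0 = 7.2 m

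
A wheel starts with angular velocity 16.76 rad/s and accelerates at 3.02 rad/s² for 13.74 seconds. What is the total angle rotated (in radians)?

θ = ω₀t + ½αt² = 16.76×13.74 + ½×3.02×13.74² = 515.35 rad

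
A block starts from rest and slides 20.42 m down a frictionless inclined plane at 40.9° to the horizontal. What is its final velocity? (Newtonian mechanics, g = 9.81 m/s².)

a = g sin(θ) = 9.81 × sin(40.9°) = 6.423 m/s²
v = √(2ad) = √(2 × 6.423 × 20.42) = 16.2 m/s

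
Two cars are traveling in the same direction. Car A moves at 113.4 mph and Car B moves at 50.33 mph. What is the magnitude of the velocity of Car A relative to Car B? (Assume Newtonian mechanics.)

v_rel = |v_A - v_B| = |113.4 - 50.33| = 63.07 mph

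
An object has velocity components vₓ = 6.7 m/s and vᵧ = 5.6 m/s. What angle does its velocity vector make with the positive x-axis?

θ = arctan(vᵧ/vₓ) = arctan(5.6/6.7) = 39.89°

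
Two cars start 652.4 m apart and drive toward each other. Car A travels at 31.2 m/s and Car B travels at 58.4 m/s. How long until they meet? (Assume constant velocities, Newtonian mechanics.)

Combined speed: v_combined = 31.2 + 58.4 = 89.6 m/s
Time to meet: t = d/v_combined = 652.4/89.6 = 7.28 s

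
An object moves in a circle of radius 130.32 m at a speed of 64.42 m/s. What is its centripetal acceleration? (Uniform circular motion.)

a_c = v²/r = 64.42²/130.32 = 4149.9364/130.32 = 31.84 m/s²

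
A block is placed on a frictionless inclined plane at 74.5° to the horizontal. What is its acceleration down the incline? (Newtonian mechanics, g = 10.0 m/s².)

a = g sin(θ) = 10.0 × sin(74.5°) = 10.0 × 0.9636 = 9.64 m/s²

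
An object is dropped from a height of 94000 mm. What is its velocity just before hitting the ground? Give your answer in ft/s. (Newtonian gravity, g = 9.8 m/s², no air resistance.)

h = 94000 mm × 0.001 = 94.0 m
v = √(2gh) = √(2 × 9.8 × 94.0) = 42.9232 m/s
v = 42.9232 m/s / 0.3048 = 140.8 ft/s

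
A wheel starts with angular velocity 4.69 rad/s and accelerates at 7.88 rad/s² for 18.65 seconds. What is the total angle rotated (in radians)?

θ = ω₀t + ½αt² = 4.69×18.65 + ½×7.88×18.65² = 1457.89 rad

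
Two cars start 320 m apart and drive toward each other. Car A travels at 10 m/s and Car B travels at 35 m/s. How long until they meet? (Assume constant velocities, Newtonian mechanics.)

Combined speed: v_combined = 10 + 35 = 45 m/s
Time to meet: t = d/v_combined = 320/45 = 7.11 s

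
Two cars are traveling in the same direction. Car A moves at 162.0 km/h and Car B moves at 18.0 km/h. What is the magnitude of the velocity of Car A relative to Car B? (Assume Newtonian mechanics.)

v_rel = |v_A - v_B| = |162.0 - 18.0| = 144.0 km/h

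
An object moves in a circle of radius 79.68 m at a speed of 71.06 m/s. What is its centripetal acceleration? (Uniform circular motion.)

a_c = v²/r = 71.06²/79.68 = 5049.5236/79.68 = 63.37 m/s²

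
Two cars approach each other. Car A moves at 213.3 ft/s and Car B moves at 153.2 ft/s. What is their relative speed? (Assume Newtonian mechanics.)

v_rel = v_A + v_B = 213.3 + 153.2 = 366.5 ft/s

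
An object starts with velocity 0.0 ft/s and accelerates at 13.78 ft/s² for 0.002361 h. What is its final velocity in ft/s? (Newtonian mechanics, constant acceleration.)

v₀ = 0.0 ft/s × 0.3048 = 0.0 m/s
a = 13.78 ft/s² × 0.3048 = 4.20014 m/s²
t = 0.002361 h × 3600.0 = 8.4996 s
v = v₀ + a × t = 0.0 + 4.20014 × 8.4996 = 35.6995 m/s
v = 35.6995 m/s / 0.3048 = 117.1 ft/s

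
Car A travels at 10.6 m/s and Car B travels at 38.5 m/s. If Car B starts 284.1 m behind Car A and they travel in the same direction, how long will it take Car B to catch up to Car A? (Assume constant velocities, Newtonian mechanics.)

Relative speed: v_rel = 38.5 - 10.6 = 27.9 m/s
Time to catch: t = d₀/v_rel = 284.1/27.9 = 10.18 s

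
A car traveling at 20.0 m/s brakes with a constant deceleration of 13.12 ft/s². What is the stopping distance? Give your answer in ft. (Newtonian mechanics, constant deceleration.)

a = 13.12 ft/s² × 0.3048 = 3.99898 m/s²
d = v₀² / (2a) = 20.0² / (2 × 3.99898) = 400.0 / 7.99796 = 50.0128 m
d = 50.0128 m / 0.3048 = 164.1 ft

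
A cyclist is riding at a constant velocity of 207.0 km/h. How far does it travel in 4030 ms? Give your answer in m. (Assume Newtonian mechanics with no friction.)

v = 207.0 km/h × 0.2777777777777778 = 57.5 m/s
t = 4030 ms × 0.001 = 4.03 s
d = v × t = 57.5 × 4.03 = 231.7 m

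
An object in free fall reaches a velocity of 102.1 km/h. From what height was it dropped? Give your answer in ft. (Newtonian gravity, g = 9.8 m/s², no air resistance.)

v = 102.1 km/h × 0.2777777777777778 = 28.3611 m/s
h = v² / (2g) = 28.3611² / (2 × 9.8) = 41.0384 m
h = 41.0384 m / 0.3048 = 134.6 ft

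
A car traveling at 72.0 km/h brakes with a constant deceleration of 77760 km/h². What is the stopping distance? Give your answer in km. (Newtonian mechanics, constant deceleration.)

v₀ = 72.0 km/h × 0.2777777777777778 = 20.0 m/s
a = 77760 km/h² × 7.716049382716049e-05 = 6.0 m/s²
d = v₀² / (2a) = 20.0² / (2 × 6.0) = 400.0 / 12.0 = 33.3333 m
d = 33.3333 m / 1000.0 = 0.03333 km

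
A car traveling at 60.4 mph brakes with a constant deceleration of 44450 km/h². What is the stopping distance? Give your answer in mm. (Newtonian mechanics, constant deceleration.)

v₀ = 60.4 mph × 0.44704 = 27.0012 m/s
a = 44450 km/h² × 7.716049382716049e-05 = 3.42978 m/s²
d = v₀² / (2a) = 27.0012² / (2 × 3.42978) = 729.065 / 6.85956 = 106.285 m
d = 106.285 m / 0.001 = 106300 mm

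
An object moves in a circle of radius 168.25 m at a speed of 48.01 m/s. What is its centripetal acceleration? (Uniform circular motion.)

a_c = v²/r = 48.01²/168.25 = 2304.9601/168.25 = 13.7 m/s²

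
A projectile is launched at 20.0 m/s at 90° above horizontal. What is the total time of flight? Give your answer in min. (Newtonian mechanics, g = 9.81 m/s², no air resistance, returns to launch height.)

T = 2 × v₀ × sin(θ) / g = 2 × 20.0 × sin(90°) / 9.81 = 2 × 20.0 × 1.0 / 9.81 = 4.07747 s
T = 4.07747 s / 60.0 = 0.06796 min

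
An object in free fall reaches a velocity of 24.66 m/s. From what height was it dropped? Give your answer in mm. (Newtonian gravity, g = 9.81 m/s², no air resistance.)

h = v² / (2g) = 24.66² / (2 × 9.81) = 30.9947 m
h = 30.9947 m / 0.001 = 30990 mm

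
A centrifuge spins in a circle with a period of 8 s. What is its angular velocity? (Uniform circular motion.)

ω = 2π/T = 2π/8 = 0.7854 rad/s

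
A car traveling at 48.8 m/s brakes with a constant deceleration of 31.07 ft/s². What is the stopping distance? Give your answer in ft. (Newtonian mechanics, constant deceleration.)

a = 31.07 ft/s² × 0.3048 = 9.47014 m/s²
d = v₀² / (2a) = 48.8² / (2 × 9.47014) = 2381.44 / 18.9403 = 125.734 m
d = 125.734 m / 0.3048 = 412.5 ft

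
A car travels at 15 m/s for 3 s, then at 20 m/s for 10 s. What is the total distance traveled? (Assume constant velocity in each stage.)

d₁ = v₁t₁ = 15 × 3 = 45 m
d₂ = v₂t₂ = 20 × 10 = 200 m
d_total = 45 + 200 = 245 m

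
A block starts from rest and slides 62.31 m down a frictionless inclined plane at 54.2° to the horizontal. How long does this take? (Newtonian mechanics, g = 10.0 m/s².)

a = g sin(θ) = 10.0 × sin(54.2°) = 8.1106 m/s²
t = √(2d/a) = √(2 × 62.31 / 8.1106) = 3.92 s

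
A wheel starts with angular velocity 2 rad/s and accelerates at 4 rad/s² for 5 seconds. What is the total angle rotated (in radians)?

θ = ω₀t + ½αt² = 2×5 + ½×4×5² = 60.0 rad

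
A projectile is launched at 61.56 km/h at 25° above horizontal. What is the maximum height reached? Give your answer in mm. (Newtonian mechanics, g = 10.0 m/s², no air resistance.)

v₀ = 61.56 km/h × 0.2777777777777778 = 17.1 m/s
H = v₀² × sin²(θ) / (2g) = 17.1² × sin(25°)² / (2 × 10.0) = 292.41 × 0.178606 / 20.0 = 2.61131 m
H = 2.61131 m / 0.001 = 2611 mm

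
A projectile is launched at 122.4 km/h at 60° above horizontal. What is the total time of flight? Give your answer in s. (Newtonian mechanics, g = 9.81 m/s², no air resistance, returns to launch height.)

v₀ = 122.4 km/h × 0.2777777777777778 = 34.0 m/s
T = 2 × v₀ × sin(θ) / g = 2 × 34.0 × sin(60°) / 9.81 = 2 × 34.0 × 0.866025 / 9.81 = 6.003 s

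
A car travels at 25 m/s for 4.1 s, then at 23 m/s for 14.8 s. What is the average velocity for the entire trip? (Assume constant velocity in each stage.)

d₁ = v₁t₁ = 25 × 4.1 = 102.5 m
d₂ = v₂t₂ = 23 × 14.8 = 340.4 m
d_total = 442.9 m, t_total = 18.9 s
v_avg = d_total/t_total = 442.9/18.9 = 23.43 m/s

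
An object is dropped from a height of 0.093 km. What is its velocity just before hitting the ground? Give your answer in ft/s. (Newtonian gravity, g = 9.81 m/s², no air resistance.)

h = 0.093 km × 1000.0 = 93.0 m
v = √(2gh) = √(2 × 9.81 × 93.0) = 42.716 m/s
v = 42.716 m/s / 0.3048 = 140.1 ft/s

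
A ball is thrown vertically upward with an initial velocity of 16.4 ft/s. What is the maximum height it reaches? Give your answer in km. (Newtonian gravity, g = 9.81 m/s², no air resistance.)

v₀ = 16.4 ft/s × 0.3048 = 4.99872 m/s
h_max = v₀² / (2g) = 4.99872² / (2 × 9.81) = 24.9872 / 19.62 = 1.27356 m
h_max = 1.27356 m / 1000.0 = 0.001274 km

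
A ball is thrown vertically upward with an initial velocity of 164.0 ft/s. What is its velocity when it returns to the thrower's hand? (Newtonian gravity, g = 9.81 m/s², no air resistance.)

By conservation of energy (no air resistance), the ball returns to the throw height with the same speed as launch, but directed downward.
|v_ground| = v₀ = 164.0 ft/s
v_ground = 164.0 ft/s (downward)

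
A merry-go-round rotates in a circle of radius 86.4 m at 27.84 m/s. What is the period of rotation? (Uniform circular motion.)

T = 2πr/v = 2π×86.4/27.84 = 19.5 s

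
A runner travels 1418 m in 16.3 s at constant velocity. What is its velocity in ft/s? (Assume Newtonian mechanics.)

v = d / t = 1418 / 16.3 = 86.9939 m/s
v = 86.9939 m/s / 0.3048 = 285.4 ft/s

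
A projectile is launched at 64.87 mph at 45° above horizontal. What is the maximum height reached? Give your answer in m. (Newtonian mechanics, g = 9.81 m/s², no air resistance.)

v₀ = 64.87 mph × 0.44704 = 28.9995 m/s
H = v₀² × sin²(θ) / (2g) = 28.9995² × sin(45°)² / (2 × 9.81) = 840.971 × 0.5 / 19.62 = 21.43 m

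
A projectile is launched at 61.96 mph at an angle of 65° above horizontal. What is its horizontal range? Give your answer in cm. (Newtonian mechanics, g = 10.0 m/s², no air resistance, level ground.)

v₀ = 61.96 mph × 0.44704 = 27.6986 m/s
R = v₀² × sin(2θ) / g = 27.6986² × sin(2 × 65°) / 10.0 = 767.212 × 0.766044 / 10.0 = 58.7718 m
R = 58.7718 m / 0.01 = 5877 cm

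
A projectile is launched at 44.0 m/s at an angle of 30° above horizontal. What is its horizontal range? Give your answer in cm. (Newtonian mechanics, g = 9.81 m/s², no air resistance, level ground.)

R = v₀² × sin(2θ) / g = 44.0² × sin(2 × 30°) / 9.81 = 1936.0 × 0.866025 / 9.81 = 170.91 m
R = 170.91 m / 0.01 = 17090 cm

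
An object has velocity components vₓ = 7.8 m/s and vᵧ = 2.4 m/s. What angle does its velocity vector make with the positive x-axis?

θ = arctan(vᵧ/vₓ) = arctan(2.4/7.8) = 17.1°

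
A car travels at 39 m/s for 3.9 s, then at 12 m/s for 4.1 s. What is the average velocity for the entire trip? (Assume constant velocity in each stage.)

d₁ = v₁t₁ = 39 × 3.9 = 152.1 m
d₂ = v₂t₂ = 12 × 4.1 = 49.2 m
d_total = 201.3 m, t_total = 8.0 s
v_avg = d_total/t_total = 201.3/8.0 = 25.16 m/s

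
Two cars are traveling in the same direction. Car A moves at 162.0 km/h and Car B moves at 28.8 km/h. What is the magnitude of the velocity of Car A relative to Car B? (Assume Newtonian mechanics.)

v_rel = |v_A - v_B| = |162.0 - 28.8| = 133.2 km/h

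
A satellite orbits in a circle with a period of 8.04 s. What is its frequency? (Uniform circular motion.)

f = 1/T = 1/8.04 = 0.1244 Hz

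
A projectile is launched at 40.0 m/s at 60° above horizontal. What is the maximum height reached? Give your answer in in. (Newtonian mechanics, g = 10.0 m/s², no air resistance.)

H = v₀² × sin²(θ) / (2g) = 40.0² × sin(60°)² / (2 × 10.0) = 1600.0 × 0.75 / 20.0 = 60.0 m
H = 60.0 m / 0.0254 = 2362 in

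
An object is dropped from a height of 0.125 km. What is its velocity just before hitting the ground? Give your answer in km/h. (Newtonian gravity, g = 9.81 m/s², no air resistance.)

h = 0.125 km × 1000.0 = 125.0 m
v = √(2gh) = √(2 × 9.81 × 125.0) = 49.5227 m/s
v = 49.5227 m/s / 0.2777777777777778 = 178.3 km/h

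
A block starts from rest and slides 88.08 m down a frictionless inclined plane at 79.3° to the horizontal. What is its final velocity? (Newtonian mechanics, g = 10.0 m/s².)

a = g sin(θ) = 10.0 × sin(79.3°) = 9.8261 m/s²
v = √(2ad) = √(2 × 9.8261 × 88.08) = 41.6 m/s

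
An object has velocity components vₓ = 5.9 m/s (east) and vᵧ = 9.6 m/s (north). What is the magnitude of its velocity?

|v| = √(vₓ² + vᵧ²) = √(5.9² + 9.6²) = √(126.97) = 11.27 m/s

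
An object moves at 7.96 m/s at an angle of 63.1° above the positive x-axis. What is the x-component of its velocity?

vₓ = v cos(θ) = 7.96 × cos(63.1°) = 3.6 m/s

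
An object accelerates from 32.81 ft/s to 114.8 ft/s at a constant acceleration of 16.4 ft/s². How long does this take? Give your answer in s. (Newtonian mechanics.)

v₀ = 32.81 ft/s × 0.3048 = 10.0005 m/s
v = 114.8 ft/s × 0.3048 = 34.991 m/s
a = 16.4 ft/s² × 0.3048 = 4.99872 m/s²
t = (v - v₀) / a = (34.991 - 10.0005) / 4.99872 = 4.999 s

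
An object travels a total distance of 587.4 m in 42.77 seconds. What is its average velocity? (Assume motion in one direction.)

v_avg = Δd / Δt = 587.4 / 42.77 = 13.73 m/s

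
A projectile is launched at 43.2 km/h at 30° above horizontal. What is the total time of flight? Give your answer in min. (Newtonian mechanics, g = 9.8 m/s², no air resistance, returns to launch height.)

v₀ = 43.2 km/h × 0.2777777777777778 = 12.0 m/s
T = 2 × v₀ × sin(θ) / g = 2 × 12.0 × sin(30°) / 9.8 = 2 × 12.0 × 0.5 / 9.8 = 1.22449 s
T = 1.22449 s / 60.0 = 0.02041 min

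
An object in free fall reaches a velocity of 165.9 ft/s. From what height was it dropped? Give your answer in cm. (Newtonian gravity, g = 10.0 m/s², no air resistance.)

v = 165.9 ft/s × 0.3048 = 50.5663 m/s
h = v² / (2g) = 50.5663² / (2 × 10.0) = 127.848 m
h = 127.848 m / 0.01 = 12780 cm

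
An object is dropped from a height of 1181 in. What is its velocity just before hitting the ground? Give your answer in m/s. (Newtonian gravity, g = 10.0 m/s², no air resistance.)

h = 1181 in × 0.0254 = 29.9974 m
v = √(2gh) = √(2 × 10.0 × 29.9974) = 24.49 m/s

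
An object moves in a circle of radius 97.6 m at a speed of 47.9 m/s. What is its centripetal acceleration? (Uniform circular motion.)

a_c = v²/r = 47.9²/97.6 = 2294.41/97.6 = 23.51 m/s²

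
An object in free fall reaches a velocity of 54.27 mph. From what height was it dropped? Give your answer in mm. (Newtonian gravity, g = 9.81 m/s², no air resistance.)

v = 54.27 mph × 0.44704 = 24.2609 m/s
h = v² / (2g) = 24.2609² / (2 × 9.81) = 29.9996 m
h = 29.9996 m / 0.001 = 30000 mm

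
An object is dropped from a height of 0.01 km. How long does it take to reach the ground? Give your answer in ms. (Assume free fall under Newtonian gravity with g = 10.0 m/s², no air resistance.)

h = 0.01 km × 1000.0 = 10.0 m
t = √(2h/g) = √(2 × 10.0 / 10.0) = 1.41421 s
t = 1.41421 s / 0.001 = 1414 ms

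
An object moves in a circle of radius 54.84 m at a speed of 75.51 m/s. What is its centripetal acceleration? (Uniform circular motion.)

a_c = v²/r = 75.51²/54.84 = 5701.7601/54.84 = 103.97 m/s²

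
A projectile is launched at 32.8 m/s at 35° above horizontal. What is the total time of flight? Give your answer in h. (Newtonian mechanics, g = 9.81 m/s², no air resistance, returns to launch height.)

T = 2 × v₀ × sin(θ) / g = 2 × 32.8 × sin(35°) / 9.81 = 2 × 32.8 × 0.573576 / 9.81 = 3.83553 s
T = 3.83553 s / 3600.0 = 0.001065 h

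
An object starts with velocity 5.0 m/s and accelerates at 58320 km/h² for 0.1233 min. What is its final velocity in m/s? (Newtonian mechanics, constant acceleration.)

a = 58320 km/h² × 7.716049382716049e-05 = 4.5 m/s²
t = 0.1233 min × 60.0 = 7.398 s
v = v₀ + a × t = 5.0 + 4.5 × 7.398 = 38.29 m/s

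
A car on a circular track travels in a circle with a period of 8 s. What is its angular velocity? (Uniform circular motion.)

ω = 2π/T = 2π/8 = 0.7854 rad/s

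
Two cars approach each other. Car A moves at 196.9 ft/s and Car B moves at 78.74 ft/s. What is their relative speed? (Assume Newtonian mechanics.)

v_rel = v_A + v_B = 196.9 + 78.74 = 275.64 ft/s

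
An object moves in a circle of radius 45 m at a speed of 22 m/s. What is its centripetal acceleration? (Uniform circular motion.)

a_c = v²/r = 22²/45 = 484/45 = 10.76 m/s²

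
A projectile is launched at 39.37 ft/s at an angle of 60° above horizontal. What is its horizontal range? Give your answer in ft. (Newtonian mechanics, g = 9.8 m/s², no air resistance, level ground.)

v₀ = 39.37 ft/s × 0.3048 = 12.0 m/s
R = v₀² × sin(2θ) / g = 12.0² × sin(2 × 60°) / 9.8 = 144.0 × 0.866025 / 9.8 = 12.7253 m
R = 12.7253 m / 0.3048 = 41.75 ft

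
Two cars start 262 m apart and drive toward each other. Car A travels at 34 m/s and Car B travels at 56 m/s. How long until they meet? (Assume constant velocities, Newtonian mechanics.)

Combined speed: v_combined = 34 + 56 = 90 m/s
Time to meet: t = d/v_combined = 262/90 = 2.91 s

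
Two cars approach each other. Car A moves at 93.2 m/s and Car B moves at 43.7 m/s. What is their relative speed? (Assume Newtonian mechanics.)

v_rel = v_A + v_B = 93.2 + 43.7 = 136.9 m/s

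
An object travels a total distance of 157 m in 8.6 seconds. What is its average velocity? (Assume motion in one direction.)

v_avg = Δd / Δt = 157 / 8.6 = 18.26 m/s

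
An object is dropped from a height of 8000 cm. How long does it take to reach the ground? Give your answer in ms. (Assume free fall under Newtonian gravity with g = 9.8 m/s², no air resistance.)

h = 8000 cm × 0.01 = 80.0 m
t = √(2h/g) = √(2 × 80.0 / 9.8) = 4.04061 s
t = 4.04061 s / 0.001 = 4041 ms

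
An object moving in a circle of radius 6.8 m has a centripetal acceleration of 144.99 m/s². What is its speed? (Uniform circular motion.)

v = √(a_c × r) = √(144.99 × 6.8) = 31.4 m/s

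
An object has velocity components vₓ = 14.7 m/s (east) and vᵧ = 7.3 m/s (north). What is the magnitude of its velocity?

|v| = √(vₓ² + vᵧ²) = √(14.7² + 7.3²) = √(269.38) = 16.41 m/s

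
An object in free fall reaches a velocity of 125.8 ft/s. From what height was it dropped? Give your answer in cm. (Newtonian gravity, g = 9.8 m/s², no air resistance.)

v = 125.8 ft/s × 0.3048 = 38.3438 m/s
h = v² / (2g) = 38.3438² / (2 × 9.8) = 75.0126 m
h = 75.0126 m / 0.01 = 7501 cm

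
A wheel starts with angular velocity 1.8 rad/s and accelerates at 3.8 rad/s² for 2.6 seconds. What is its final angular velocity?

ω = ω₀ + αt = 1.8 + 3.8 × 2.6 = 11.68 rad/s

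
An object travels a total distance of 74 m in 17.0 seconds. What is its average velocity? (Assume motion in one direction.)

v_avg = Δd / Δt = 74 / 17.0 = 4.35 m/s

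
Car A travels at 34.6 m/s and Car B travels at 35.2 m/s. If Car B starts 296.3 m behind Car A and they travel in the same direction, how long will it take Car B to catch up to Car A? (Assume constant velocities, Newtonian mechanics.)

Relative speed: v_rel = 35.2 - 34.6 = 0.6 m/s
Time to catch: t = d₀/v_rel = 296.3/0.6 = 493.83 s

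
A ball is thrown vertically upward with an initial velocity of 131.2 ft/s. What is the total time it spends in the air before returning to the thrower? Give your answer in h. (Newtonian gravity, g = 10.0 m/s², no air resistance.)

v₀ = 131.2 ft/s × 0.3048 = 39.9898 m/s
t_total = 2 × v₀ / g = 2 × 39.9898 / 10.0 = 7.99796 s
t_total = 7.99796 s / 3600.0 = 0.002222 h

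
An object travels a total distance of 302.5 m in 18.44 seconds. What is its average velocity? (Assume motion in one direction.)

v_avg = Δd / Δt = 302.5 / 18.44 = 16.4 m/s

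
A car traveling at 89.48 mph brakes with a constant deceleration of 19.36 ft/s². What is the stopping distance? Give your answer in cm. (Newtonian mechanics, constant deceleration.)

v₀ = 89.48 mph × 0.44704 = 40.0011 m/s
a = 19.36 ft/s² × 0.3048 = 5.90093 m/s²
d = v₀² / (2a) = 40.0011² / (2 × 5.90093) = 1600.09 / 11.8019 = 135.579 m
d = 135.579 m / 0.01 = 13560 cm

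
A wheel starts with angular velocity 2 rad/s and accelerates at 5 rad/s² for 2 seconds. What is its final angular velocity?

ω = ω₀ + αt = 2 + 5 × 2 = 12 rad/s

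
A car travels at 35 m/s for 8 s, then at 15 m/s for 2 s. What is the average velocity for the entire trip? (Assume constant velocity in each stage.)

d₁ = v₁t₁ = 35 × 8 = 280 m
d₂ = v₂t₂ = 15 × 2 = 30 m
d_total = 310 m, t_total = 10 s
v_avg = d_total/t_total = 310/10 = 31.0 m/s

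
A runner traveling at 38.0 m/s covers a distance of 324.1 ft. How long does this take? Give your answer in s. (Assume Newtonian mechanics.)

d = 324.1 ft × 0.3048 = 98.7857 m
t = d / v = 98.7857 / 38.0 = 2.6 s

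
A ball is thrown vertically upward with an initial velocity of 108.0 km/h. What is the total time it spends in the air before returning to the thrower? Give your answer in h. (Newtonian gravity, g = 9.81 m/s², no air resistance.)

v₀ = 108.0 km/h × 0.2777777777777778 = 30.0 m/s
t_total = 2 × v₀ / g = 2 × 30.0 / 9.81 = 6.11621 s
t_total = 6.11621 s / 3600.0 = 0.001699 h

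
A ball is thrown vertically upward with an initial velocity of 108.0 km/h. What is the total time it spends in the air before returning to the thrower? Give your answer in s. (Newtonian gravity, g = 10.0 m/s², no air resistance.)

v₀ = 108.0 km/h × 0.2777777777777778 = 30.0 m/s
t_total = 2 × v₀ / g = 2 × 30.0 / 10.0 = 6.0 s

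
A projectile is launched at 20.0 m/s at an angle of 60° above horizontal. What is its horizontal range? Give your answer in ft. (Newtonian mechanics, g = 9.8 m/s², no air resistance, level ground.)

R = v₀² × sin(2θ) / g = 20.0² × sin(2 × 60°) / 9.8 = 400.0 × 0.866025 / 9.8 = 35.348 m
R = 35.348 m / 0.3048 = 116.0 ft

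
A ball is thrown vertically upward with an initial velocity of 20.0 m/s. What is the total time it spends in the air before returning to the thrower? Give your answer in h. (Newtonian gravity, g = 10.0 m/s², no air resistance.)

t_total = 2 × v₀ / g = 2 × 20.0 / 10.0 = 4.0 s
t_total = 4.0 s / 3600.0 = 0.001111 h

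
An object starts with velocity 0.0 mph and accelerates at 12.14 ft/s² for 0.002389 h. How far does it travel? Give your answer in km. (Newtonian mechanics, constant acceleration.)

v₀ = 0.0 mph × 0.44704 = 0.0 m/s
a = 12.14 ft/s² × 0.3048 = 3.70027 m/s²
t = 0.002389 h × 3600.0 = 8.6004 s
d = v₀ × t + ½ × a × t² = 0.0 × 8.6004 + 0.5 × 3.70027 × 8.6004² = 136.849 m
d = 136.849 m / 1000.0 = 0.1368 km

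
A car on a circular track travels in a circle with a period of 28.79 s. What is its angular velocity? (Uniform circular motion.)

ω = 2π/T = 2π/28.79 = 0.2182 rad/s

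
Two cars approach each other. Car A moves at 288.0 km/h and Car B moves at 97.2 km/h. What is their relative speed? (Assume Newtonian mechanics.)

v_rel = v_A + v_B = 288.0 + 97.2 = 385.2 km/h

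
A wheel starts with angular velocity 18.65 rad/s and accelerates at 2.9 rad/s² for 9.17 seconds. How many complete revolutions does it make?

θ = ω₀t + ½αt² = 18.65×9.17 + ½×2.9×9.17² = 292.949405 rad
Total revolutions = θ/(2π) = 292.949405/(2π) = 46.62
Complete revolutions = ⌊46.62⌋ = 46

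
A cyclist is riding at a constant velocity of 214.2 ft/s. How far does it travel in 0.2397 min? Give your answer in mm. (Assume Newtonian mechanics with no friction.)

v = 214.2 ft/s × 0.3048 = 65.2882 m/s
t = 0.2397 min × 60.0 = 14.382 s
d = v × t = 65.2882 × 14.382 = 938.975 m
d = 938.975 m / 0.001 = 939000 mm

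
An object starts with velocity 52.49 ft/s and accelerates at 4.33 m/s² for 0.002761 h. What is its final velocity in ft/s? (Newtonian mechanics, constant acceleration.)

v₀ = 52.49 ft/s × 0.3048 = 15.999 m/s
t = 0.002761 h × 3600.0 = 9.9396 s
v = v₀ + a × t = 15.999 + 4.33 × 9.9396 = 59.0375 m/s
v = 59.0375 m/s / 0.3048 = 193.7 ft/s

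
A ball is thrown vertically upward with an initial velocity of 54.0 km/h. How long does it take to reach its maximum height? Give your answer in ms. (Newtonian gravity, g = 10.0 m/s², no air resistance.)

v₀ = 54.0 km/h × 0.2777777777777778 = 15.0 m/s
t_up = v₀ / g = 15.0 / 10.0 = 1.5 s
t_up = 1.5 s / 0.001 = 1500 ms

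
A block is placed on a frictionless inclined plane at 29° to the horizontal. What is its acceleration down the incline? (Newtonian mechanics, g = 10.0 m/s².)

a = g sin(θ) = 10.0 × sin(29°) = 10.0 × 0.4848 = 4.85 m/s²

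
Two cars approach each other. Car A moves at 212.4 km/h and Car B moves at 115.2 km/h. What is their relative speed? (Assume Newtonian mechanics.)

v_rel = v_A + v_B = 212.4 + 115.2 = 327.6 km/h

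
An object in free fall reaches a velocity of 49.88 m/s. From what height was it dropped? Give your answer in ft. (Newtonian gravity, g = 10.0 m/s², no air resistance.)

h = v² / (2g) = 49.88² / (2 × 10.0) = 124.401 m
h = 124.401 m / 0.3048 = 408.1 ft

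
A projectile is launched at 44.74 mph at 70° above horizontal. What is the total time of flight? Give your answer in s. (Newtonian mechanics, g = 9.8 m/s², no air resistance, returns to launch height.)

v₀ = 44.74 mph × 0.44704 = 20.0006 m/s
T = 2 × v₀ × sin(θ) / g = 2 × 20.0006 × sin(70°) / 9.8 = 2 × 20.0006 × 0.939693 / 9.8 = 3.836 s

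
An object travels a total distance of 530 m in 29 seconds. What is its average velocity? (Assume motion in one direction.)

v_avg = Δd / Δt = 530 / 29 = 18.28 m/s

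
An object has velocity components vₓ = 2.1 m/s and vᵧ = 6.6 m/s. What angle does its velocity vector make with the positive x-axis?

θ = arctan(vᵧ/vₓ) = arctan(6.6/2.1) = 72.35°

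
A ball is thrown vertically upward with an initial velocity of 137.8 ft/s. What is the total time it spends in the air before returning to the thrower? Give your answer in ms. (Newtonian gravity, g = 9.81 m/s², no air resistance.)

v₀ = 137.8 ft/s × 0.3048 = 42.0014 m/s
t_total = 2 × v₀ / g = 2 × 42.0014 / 9.81 = 8.56298 s
t_total = 8.56298 s / 0.001 = 8563 ms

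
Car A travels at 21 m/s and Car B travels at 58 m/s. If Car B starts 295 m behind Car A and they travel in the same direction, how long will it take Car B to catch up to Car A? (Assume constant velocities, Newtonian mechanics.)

Relative speed: v_rel = 58 - 21 = 37 m/s
Time to catch: t = d₀/v_rel = 295/37 = 7.97 s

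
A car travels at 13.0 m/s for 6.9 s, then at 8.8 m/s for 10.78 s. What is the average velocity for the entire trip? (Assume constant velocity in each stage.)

d₁ = v₁t₁ = 13.0 × 6.9 = 89.7 m
d₂ = v₂t₂ = 8.8 × 10.78 = 94.864 m
d_total = 184.564 m, t_total = 17.68 s
v_avg = d_total/t_total = 184.564/17.68 = 10.44 m/s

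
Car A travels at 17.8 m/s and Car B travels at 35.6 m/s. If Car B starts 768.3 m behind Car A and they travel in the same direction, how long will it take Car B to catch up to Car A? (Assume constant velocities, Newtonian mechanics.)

Relative speed: v_rel = 35.6 - 17.8 = 17.8 m/s
Time to catch: t = d₀/v_rel = 768.3/17.8 = 43.16 s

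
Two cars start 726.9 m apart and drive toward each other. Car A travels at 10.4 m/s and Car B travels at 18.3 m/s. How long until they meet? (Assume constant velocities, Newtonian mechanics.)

Combined speed: v_combined = 10.4 + 18.3 = 28.7 m/s
Time to meet: t = d/v_combined = 726.9/28.7 = 25.33 s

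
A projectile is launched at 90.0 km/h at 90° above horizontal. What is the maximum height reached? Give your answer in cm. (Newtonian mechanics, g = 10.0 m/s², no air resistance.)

v₀ = 90.0 km/h × 0.2777777777777778 = 25.0 m/s
H = v₀² × sin²(θ) / (2g) = 25.0² × sin(90°)² / (2 × 10.0) = 625.0 × 1.0 / 20.0 = 31.25 m
H = 31.25 m / 0.01 = 3125 cm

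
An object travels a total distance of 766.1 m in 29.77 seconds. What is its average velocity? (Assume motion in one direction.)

v_avg = Δd / Δt = 766.1 / 29.77 = 25.73 m/s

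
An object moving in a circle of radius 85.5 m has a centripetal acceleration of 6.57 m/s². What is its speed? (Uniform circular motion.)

v = √(a_c × r) = √(6.57 × 85.5) = 23.7 m/s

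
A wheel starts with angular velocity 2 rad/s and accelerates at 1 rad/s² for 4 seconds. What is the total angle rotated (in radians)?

θ = ω₀t + ½αt² = 2×4 + ½×1×4² = 16.0 rad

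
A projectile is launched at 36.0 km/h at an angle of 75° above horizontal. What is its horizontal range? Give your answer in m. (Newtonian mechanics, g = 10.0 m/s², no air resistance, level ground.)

v₀ = 36.0 km/h × 0.2777777777777778 = 10.0 m/s
R = v₀² × sin(2θ) / g = 10.0² × sin(2 × 75°) / 10.0 = 100.0 × 0.5 / 10.0 = 5.0 m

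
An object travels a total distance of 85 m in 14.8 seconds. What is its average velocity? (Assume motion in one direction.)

v_avg = Δd / Δt = 85 / 14.8 = 5.74 m/s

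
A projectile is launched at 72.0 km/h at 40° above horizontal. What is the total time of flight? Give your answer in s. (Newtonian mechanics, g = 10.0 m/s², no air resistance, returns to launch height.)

v₀ = 72.0 km/h × 0.2777777777777778 = 20.0 m/s
T = 2 × v₀ × sin(θ) / g = 2 × 20.0 × sin(40°) / 10.0 = 2 × 20.0 × 0.642788 / 10.0 = 2.571 s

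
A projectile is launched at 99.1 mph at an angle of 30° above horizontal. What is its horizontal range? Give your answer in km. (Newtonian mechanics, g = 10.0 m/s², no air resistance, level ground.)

v₀ = 99.1 mph × 0.44704 = 44.3017 m/s
R = v₀² × sin(2θ) / g = 44.3017² × sin(2 × 30°) / 10.0 = 1962.64 × 0.866025 / 10.0 = 169.97 m
R = 169.97 m / 1000.0 = 0.17 km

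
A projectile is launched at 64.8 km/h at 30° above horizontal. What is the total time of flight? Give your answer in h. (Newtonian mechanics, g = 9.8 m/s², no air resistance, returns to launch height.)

v₀ = 64.8 km/h × 0.2777777777777778 = 18.0 m/s
T = 2 × v₀ × sin(θ) / g = 2 × 18.0 × sin(30°) / 9.8 = 2 × 18.0 × 0.5 / 9.8 = 1.83673 s
T = 1.83673 s / 3600.0 = 0.0005102 h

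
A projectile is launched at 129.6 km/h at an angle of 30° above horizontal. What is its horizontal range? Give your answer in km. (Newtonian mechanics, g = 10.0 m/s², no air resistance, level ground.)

v₀ = 129.6 km/h × 0.2777777777777778 = 36.0 m/s
R = v₀² × sin(2θ) / g = 36.0² × sin(2 × 30°) / 10.0 = 1296.0 × 0.866025 / 10.0 = 112.237 m
R = 112.237 m / 1000.0 = 0.1122 km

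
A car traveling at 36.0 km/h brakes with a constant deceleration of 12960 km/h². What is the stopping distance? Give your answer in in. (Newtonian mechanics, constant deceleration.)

v₀ = 36.0 km/h × 0.2777777777777778 = 10.0 m/s
a = 12960 km/h² × 7.716049382716049e-05 = 1.0 m/s²
d = v₀² / (2a) = 10.0² / (2 × 1.0) = 100.0 / 2.0 = 50.0 m
d = 50.0 m / 0.0254 = 1969 in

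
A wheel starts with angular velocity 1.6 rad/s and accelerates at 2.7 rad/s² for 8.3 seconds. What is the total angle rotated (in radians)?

θ = ω₀t + ½αt² = 1.6×8.3 + ½×2.7×8.3² = 106.28 rad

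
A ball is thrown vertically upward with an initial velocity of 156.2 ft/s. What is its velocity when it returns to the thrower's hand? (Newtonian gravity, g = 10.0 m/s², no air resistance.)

By conservation of energy (no air resistance), the ball returns to the throw height with the same speed as launch, but directed downward.
|v_ground| = v₀ = 156.2 ft/s
v_ground = 156.2 ft/s (downward)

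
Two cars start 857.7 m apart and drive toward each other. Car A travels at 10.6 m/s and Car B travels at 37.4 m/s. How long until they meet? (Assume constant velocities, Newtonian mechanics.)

Combined speed: v_combined = 10.6 + 37.4 = 48.0 m/s
Time to meet: t = d/v_combined = 857.7/48.0 = 17.87 s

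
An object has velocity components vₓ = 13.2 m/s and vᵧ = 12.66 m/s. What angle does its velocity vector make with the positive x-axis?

θ = arctan(vᵧ/vₓ) = arctan(12.66/13.2) = 43.8°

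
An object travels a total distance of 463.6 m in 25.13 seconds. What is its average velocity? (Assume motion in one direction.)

v_avg = Δd / Δt = 463.6 / 25.13 = 18.45 m/s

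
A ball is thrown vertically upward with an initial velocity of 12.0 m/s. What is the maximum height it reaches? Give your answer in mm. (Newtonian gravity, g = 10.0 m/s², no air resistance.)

h_max = v₀² / (2g) = 12.0² / (2 × 10.0) = 144.0 / 20.0 = 7.2 m
h_max = 7.2 m / 0.001 = 7200 mm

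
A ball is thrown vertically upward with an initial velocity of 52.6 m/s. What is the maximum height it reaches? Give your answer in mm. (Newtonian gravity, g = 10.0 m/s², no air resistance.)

h_max = v₀² / (2g) = 52.6² / (2 × 10.0) = 2766.76 / 20.0 = 138.338 m
h_max = 138.338 m / 0.001 = 138300 mm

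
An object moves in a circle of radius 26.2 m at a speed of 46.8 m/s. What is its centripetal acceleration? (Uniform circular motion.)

a_c = v²/r = 46.8²/26.2 = 2190.24/26.2 = 83.6 m/s²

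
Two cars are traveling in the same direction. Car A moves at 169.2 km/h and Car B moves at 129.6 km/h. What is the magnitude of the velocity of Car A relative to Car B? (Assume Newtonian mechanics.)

v_rel = |v_A - v_B| = |169.2 - 129.6| = 39.6 km/h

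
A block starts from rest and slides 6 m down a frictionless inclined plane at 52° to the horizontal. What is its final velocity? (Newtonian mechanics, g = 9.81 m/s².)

a = g sin(θ) = 9.81 × sin(52°) = 7.7304 m/s²
v = √(2ad) = √(2 × 7.7304 × 6) = 9.63 m/s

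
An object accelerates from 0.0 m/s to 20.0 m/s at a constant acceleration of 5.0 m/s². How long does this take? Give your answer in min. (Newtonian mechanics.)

t = (v - v₀) / a = (20.0 - 0.0) / 5.0 = 4.0 s
t = 4.0 s / 60.0 = 0.06667 min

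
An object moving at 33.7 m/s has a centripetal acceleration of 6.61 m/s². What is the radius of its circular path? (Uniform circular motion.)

r = v²/a_c = 33.7²/6.61 = 171.81 m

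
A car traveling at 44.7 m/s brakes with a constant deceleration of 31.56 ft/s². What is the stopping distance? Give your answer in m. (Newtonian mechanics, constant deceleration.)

a = 31.56 ft/s² × 0.3048 = 9.61949 m/s²
d = v₀² / (2a) = 44.7² / (2 × 9.61949) = 1998.09 / 19.239 = 103.9 m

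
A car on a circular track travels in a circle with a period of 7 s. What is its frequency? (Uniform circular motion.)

f = 1/T = 1/7 = 0.1429 Hz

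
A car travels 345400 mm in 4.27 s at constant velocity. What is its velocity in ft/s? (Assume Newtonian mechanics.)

d = 345400 mm × 0.001 = 345.4 m
v = d / t = 345.4 / 4.27 = 80.8899 m/s
v = 80.8899 m/s / 0.3048 = 265.4 ft/s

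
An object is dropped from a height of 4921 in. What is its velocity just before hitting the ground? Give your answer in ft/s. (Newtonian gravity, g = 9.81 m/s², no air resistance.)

h = 4921 in × 0.0254 = 124.993 m
v = √(2gh) = √(2 × 9.81 × 124.993) = 49.5213 m/s
v = 49.5213 m/s / 0.3048 = 162.5 ft/s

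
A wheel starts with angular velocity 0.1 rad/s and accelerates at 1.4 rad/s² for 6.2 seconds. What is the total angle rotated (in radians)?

θ = ω₀t + ½αt² = 0.1×6.2 + ½×1.4×6.2² = 27.53 rad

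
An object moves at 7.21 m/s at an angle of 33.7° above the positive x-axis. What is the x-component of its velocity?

vₓ = v cos(θ) = 7.21 × cos(33.7°) = 6.0 m/s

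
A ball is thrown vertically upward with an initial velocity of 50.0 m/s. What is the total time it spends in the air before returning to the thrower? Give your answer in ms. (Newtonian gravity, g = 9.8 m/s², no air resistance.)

t_total = 2 × v₀ / g = 2 × 50.0 / 9.8 = 10.2041 s
t_total = 10.2041 s / 0.001 = 10200 ms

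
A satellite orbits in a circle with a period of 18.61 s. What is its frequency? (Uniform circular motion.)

f = 1/T = 1/18.61 = 0.0537 Hz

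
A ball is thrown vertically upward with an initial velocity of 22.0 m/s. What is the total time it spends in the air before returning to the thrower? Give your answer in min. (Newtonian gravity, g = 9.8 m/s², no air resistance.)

t_total = 2 × v₀ / g = 2 × 22.0 / 9.8 = 4.4898 s
t_total = 4.4898 s / 60.0 = 0.07483 min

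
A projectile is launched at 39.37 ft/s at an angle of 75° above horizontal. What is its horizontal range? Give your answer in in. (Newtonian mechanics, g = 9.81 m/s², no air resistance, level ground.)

v₀ = 39.37 ft/s × 0.3048 = 12.0 m/s
R = v₀² × sin(2θ) / g = 12.0² × sin(2 × 75°) / 9.81 = 144.0 × 0.5 / 9.81 = 7.33945 m
R = 7.33945 m / 0.0254 = 289.0 in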